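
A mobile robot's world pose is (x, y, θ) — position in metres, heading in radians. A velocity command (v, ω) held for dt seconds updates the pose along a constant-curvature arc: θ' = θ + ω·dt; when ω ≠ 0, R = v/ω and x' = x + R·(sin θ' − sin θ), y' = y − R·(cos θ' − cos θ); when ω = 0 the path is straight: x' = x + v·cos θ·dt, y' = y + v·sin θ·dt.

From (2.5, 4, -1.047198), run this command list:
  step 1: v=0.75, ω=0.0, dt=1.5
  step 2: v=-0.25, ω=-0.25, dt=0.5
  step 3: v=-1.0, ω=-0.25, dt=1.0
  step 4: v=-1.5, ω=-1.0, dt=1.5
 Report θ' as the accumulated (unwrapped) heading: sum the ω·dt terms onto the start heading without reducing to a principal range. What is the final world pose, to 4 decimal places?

step 1: θ'=-1.0472 (straight) → pose (3.0625, 3.0257, -1.0472)
step 2: θ'=-1.1722 (R=1.0000) → pose (3.0069, 3.1376, -1.1722)
step 3: θ'=-1.4222 (R=4.0000) → pose (2.7374, 4.0979, -1.4222)
step 4: θ'=-2.9222 (R=1.5000) → pose (3.8944, 5.7840, -2.9222)

(3.8944, 5.7840, -2.9222)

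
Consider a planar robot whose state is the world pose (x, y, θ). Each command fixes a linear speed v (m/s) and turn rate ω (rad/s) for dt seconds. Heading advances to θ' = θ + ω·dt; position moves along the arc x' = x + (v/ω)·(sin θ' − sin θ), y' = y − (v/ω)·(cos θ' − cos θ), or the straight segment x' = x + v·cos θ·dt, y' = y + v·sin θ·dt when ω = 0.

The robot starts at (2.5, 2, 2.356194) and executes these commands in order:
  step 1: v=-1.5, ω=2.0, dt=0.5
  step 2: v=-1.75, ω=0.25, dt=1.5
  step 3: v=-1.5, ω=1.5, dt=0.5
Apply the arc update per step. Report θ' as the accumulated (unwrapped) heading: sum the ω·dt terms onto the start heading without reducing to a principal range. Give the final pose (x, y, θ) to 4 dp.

step 1: θ'=3.3562 (R=-0.7500) → pose (3.1900, 1.7975, 3.3562)
step 2: θ'=3.7312 (R=-7.0000) → pose (5.5916, 2.8188, 3.7312)
step 3: θ'=4.4812 (R=-1.0000) → pose (6.0089, 3.4208, 4.4812)

(6.0089, 3.4208, 4.4812)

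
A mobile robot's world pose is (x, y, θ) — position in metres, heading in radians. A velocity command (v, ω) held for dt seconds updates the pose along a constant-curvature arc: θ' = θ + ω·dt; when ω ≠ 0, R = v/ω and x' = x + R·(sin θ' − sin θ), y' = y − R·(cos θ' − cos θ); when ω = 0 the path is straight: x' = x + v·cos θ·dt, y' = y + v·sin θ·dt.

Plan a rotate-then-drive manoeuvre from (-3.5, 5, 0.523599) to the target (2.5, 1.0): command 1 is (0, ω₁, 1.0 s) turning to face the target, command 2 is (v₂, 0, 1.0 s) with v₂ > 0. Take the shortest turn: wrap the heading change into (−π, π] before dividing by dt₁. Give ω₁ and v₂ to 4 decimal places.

heading to target = atan2(1−5, 2.5−-3.5) = -0.5880
Δθ = wrap(-0.5880 − 0.5236) = -1.1116; ω₁ = Δθ/dt₁ = -1.1116
distance = √((2.5−-3.5)² + (1−5)²) = 7.2111; v₂ = distance/dt₂ = 7.2111

ω₁ = -1.1116, v₂ = 7.2111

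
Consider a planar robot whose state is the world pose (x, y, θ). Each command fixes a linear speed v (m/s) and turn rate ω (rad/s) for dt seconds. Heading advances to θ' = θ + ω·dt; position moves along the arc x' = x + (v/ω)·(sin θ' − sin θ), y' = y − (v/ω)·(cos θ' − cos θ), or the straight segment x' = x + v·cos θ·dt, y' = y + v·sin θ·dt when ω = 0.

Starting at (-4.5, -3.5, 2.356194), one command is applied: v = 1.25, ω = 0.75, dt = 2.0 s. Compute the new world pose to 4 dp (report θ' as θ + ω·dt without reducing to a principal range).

(-6.7707, -3.4196, 3.8562)

θ' = 2.3562 + 0.75·2.0 = 3.8562
R = v/ω = 1.25/0.75 = 1.6667
x' = -4.5 + 1.6667·(sin 3.8562 − sin 2.3562) = -6.7707
y' = -3.5 − 1.6667·(cos 3.8562 − cos 2.3562) = -3.4196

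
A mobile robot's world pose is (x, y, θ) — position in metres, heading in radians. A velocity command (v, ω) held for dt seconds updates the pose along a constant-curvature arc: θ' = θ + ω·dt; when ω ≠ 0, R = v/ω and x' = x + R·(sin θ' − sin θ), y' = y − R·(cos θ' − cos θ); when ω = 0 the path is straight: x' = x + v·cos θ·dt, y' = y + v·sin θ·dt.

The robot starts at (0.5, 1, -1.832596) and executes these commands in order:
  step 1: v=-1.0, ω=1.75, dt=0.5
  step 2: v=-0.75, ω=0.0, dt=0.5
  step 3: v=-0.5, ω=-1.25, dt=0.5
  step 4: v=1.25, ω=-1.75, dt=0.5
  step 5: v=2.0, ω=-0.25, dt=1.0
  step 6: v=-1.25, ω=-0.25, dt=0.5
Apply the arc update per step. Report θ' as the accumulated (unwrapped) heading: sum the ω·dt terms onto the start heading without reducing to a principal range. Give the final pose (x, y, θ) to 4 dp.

step 1: θ'=-0.9576 (R=-0.5714) → pose (0.4154, 1.4767, -0.9576)
step 2: θ'=-0.9576 (straight) → pose (0.1996, 1.7834, -0.9576)
step 3: θ'=-1.5826 (R=0.4000) → pose (0.1267, 2.0183, -1.5826)
step 4: θ'=-2.4576 (R=-0.7143) → pose (-0.1362, 1.4732, -2.4576)
step 5: θ'=-2.7076 (R=-8.0000) → pose (-1.8273, 0.4152, -2.7076)
step 6: θ'=-2.8326 (R=5.0000) → pose (-1.2454, 0.6420, -2.8326)

(-1.2454, 0.6420, -2.8326)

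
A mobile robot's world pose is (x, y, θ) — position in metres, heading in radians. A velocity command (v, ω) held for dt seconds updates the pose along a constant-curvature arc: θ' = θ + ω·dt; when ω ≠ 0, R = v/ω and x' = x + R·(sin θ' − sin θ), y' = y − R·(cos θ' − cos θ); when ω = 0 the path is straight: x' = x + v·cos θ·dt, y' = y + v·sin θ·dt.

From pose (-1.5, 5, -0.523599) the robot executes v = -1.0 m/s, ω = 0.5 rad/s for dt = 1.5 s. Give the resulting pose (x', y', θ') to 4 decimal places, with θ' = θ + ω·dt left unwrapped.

θ' = -0.5236 + 0.5·1.5 = 0.2264
R = v/ω = -1.0/0.5 = -2.0000
x' = -1.5 + -2.0000·(sin 0.2264 − sin -0.5236) = -2.9489
y' = 5 − -2.0000·(cos 0.2264 − cos -0.5236) = 5.2169

(-2.9489, 5.2169, 0.2264)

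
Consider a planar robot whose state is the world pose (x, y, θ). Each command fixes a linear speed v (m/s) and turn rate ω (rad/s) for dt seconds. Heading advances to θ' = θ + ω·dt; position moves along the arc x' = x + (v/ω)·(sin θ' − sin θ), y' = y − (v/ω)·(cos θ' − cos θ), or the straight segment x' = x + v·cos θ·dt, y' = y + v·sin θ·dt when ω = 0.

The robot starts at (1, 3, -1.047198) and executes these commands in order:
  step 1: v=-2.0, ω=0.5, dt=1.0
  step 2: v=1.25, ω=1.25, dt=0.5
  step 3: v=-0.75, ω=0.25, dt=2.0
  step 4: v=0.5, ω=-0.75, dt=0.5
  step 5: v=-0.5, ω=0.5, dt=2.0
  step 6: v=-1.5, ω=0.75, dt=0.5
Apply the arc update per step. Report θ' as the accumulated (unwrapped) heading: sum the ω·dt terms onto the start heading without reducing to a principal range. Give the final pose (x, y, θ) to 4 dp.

(-1.8259, 2.5363, 1.5778)

step 1: θ'=-0.5472 (R=-4.0000) → pose (-0.3829, 4.4159, -0.5472)
step 2: θ'=0.0778 (R=1.0000) → pose (0.2151, 4.2730, 0.0778)
step 3: θ'=0.5778 (R=-3.0000) → pose (-1.1903, 3.7950, 0.5778)
step 4: θ'=0.2028 (R=-0.6667) → pose (-0.9604, 3.8896, 0.2028)
step 5: θ'=1.2028 (R=-1.0000) → pose (-1.6921, 3.2698, 1.2028)
step 6: θ'=1.5778 (R=-2.0000) → pose (-1.8259, 2.5363, 1.5778)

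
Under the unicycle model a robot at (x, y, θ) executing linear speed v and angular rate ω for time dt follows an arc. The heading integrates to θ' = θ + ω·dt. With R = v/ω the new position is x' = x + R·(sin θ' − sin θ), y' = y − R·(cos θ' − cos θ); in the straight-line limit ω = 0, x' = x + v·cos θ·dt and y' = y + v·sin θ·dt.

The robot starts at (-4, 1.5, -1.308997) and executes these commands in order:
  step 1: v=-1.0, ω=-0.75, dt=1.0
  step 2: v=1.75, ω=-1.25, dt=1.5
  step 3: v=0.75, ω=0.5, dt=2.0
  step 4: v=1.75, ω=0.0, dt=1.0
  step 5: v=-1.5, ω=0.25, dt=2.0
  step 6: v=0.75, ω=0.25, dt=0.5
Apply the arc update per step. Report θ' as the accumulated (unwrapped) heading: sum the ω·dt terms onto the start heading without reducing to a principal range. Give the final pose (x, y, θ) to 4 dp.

(-6.8182, 3.2487, -2.3090)

step 1: θ'=-2.0590 (R=1.3333) → pose (-3.8897, 2.4705, -2.0590)
step 2: θ'=-3.9340 (R=-1.4000) → pose (-6.1230, 2.1441, -3.9340)
step 3: θ'=-2.9340 (R=1.5000) → pose (-7.5002, 2.5587, -2.9340)
step 4: θ'=-2.9340 (straight) → pose (-9.2126, 2.1980, -2.9340)
step 5: θ'=-2.4340 (R=-6.0000) → pose (-6.5492, 3.5097, -2.4340)
step 6: θ'=-2.3090 (R=3.0000) → pose (-6.8182, 3.2487, -2.3090)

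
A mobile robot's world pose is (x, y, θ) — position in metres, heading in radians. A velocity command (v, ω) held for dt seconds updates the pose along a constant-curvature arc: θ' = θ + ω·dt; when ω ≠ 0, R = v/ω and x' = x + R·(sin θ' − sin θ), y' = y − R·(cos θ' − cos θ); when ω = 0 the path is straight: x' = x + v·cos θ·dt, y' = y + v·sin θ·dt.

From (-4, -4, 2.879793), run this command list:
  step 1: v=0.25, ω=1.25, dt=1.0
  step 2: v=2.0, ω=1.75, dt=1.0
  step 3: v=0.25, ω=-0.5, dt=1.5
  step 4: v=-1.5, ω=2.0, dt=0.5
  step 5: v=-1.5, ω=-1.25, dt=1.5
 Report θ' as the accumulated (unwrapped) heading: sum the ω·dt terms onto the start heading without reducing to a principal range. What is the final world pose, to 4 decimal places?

step 1: θ'=4.1298 (R=0.2000) → pose (-4.2188, -4.0831, 4.1298)
step 2: θ'=5.8798 (R=1.1429) → pose (-3.7131, -5.7631, 5.8798)
step 3: θ'=5.1298 (R=-0.5000) → pose (-3.4523, -6.0202, 5.1298)
step 4: θ'=6.1298 (R=-0.7500) → pose (-4.0233, -5.5831, 6.1298)
step 5: θ'=4.2548 (R=1.2000) → pose (-4.9165, -3.8670, 4.2548)

(-4.9165, -3.8670, 4.2548)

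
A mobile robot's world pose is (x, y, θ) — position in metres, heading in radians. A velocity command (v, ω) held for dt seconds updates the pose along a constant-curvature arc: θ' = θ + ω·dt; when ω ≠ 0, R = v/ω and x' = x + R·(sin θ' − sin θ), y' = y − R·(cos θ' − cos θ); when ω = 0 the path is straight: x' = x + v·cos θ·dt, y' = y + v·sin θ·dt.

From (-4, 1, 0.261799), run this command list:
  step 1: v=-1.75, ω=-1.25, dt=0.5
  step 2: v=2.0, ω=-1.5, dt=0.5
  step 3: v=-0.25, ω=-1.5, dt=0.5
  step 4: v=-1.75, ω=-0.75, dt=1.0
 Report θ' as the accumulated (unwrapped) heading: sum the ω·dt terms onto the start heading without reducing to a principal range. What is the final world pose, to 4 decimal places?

(-3.0894, 1.8505, -2.6132)

step 1: θ'=-0.3632 (R=1.4000) → pose (-4.8597, 1.0436, -0.3632)
step 2: θ'=-1.1132 (R=-1.3333) → pose (-4.1373, 0.3863, -1.1132)
step 3: θ'=-1.8632 (R=0.1667) → pose (-4.1473, 0.5080, -1.8632)
step 4: θ'=-2.6132 (R=2.3333) → pose (-3.0894, 1.8505, -2.6132)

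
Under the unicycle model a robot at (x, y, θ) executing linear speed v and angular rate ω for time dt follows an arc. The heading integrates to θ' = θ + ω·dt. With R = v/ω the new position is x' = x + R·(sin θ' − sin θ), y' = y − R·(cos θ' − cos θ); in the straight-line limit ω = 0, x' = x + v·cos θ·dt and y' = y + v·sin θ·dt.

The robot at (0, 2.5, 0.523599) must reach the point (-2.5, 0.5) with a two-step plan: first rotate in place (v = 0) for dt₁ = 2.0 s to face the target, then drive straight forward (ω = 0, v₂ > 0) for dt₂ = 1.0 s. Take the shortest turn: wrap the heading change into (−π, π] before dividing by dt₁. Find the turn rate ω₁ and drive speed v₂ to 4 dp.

ω₁ = -1.4952, v₂ = 3.2016

heading to target = atan2(0.5−2.5, -2.5−0) = -2.4669
Δθ = wrap(-2.4669 − 0.5236) = -2.9905; ω₁ = Δθ/dt₁ = -1.4952
distance = √((-2.5−0)² + (0.5−2.5)²) = 3.2016; v₂ = distance/dt₂ = 3.2016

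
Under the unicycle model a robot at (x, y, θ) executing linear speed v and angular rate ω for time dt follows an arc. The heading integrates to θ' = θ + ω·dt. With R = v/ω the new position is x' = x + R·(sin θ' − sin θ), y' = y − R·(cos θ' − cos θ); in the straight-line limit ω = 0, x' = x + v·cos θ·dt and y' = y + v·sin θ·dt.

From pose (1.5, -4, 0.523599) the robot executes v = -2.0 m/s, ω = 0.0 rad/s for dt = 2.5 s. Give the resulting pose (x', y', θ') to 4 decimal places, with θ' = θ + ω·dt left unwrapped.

(-2.8301, -6.5000, 0.5236)

θ' = 0.5236 + 0.0·2.5 = 0.5236
ω = 0 → straight: x' = 1.5 + -2.0·cos(0.5236)·2.5 = -2.8301
y' = -4 + -2.0·sin(0.5236)·2.5 = -6.5000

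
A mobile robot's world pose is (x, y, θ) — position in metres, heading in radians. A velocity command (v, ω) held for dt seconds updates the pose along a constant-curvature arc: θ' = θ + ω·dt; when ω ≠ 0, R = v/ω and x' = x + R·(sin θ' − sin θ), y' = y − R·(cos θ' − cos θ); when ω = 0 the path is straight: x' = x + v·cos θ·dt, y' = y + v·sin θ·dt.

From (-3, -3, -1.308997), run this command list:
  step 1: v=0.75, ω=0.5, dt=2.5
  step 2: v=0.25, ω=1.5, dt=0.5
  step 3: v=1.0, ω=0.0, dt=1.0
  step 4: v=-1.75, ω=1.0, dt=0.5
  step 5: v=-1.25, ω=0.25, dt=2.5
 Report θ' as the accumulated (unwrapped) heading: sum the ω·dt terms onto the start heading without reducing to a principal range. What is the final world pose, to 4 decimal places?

(-1.4696, -7.2011, 1.8160)

step 1: θ'=-0.0590 (R=1.5000) → pose (-1.6396, -4.1092, -0.0590)
step 2: θ'=0.6910 (R=0.1667) → pose (-1.5235, -4.0712, 0.6910)
step 3: θ'=0.6910 (straight) → pose (-0.7529, -3.4339, 0.6910)
step 4: θ'=1.1910 (R=-1.7500) → pose (-1.2629, -4.1337, 1.1910)
step 5: θ'=1.8160 (R=-5.0000) → pose (-1.4696, -7.2011, 1.8160)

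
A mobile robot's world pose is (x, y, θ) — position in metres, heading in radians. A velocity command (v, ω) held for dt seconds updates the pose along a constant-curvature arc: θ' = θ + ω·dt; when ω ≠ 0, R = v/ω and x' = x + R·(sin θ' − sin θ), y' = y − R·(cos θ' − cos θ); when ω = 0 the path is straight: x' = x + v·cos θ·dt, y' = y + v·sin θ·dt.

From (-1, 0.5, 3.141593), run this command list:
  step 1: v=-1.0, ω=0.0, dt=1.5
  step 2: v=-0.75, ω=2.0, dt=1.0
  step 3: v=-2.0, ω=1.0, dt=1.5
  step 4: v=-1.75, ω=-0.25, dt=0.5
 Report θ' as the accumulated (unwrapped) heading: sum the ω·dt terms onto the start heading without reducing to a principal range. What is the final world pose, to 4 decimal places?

step 1: θ'=3.1416 (straight) → pose (0.5000, 0.5000, 3.1416)
step 2: θ'=5.1416 (R=-0.3750) → pose (0.8410, 1.0311, 5.1416)
step 3: θ'=6.6416 (R=-2.0000) → pose (-1.6792, 2.0717, 6.6416)
step 4: θ'=6.5166 (R=7.0000) → pose (-2.5156, 1.8167, 6.5166)

(-2.5156, 1.8167, 6.5166)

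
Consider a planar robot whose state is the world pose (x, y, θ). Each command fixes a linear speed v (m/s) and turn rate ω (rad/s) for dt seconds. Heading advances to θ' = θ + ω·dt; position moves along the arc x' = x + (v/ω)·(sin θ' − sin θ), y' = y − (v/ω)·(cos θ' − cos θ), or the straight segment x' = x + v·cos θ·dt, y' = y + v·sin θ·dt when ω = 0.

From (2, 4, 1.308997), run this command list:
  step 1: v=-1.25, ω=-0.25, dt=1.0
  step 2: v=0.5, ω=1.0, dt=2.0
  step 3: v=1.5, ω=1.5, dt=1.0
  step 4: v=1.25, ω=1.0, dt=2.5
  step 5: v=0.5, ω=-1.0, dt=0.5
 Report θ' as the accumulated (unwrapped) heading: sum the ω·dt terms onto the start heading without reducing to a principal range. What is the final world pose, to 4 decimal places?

step 1: θ'=1.0590 (R=5.0000) → pose (1.5297, 2.8454, 1.0590)
step 2: θ'=3.0590 (R=0.5000) → pose (1.1350, 3.5885, 3.0590)
step 3: θ'=4.5590 (R=1.0000) → pose (0.0643, 2.7447, 4.5590)
step 4: θ'=7.0590 (R=1.2500) → pose (2.1749, 1.6614, 7.0590)
step 5: θ'=6.5590 (R=-0.5000) → pose (2.3889, 1.7856, 6.5590)

(2.3889, 1.7856, 6.5590)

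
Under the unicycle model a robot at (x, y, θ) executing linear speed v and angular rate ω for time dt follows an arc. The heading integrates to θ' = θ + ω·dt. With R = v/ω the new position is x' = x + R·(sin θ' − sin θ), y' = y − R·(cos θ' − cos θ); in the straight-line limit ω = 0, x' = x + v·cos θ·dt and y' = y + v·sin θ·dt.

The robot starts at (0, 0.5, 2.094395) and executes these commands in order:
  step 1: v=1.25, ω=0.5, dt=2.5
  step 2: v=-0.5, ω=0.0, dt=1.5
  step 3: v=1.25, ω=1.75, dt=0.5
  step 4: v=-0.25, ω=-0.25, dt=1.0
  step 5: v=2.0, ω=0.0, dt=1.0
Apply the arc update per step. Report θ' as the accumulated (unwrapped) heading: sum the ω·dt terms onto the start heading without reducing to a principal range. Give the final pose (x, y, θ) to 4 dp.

(-3.6279, 0.2186, 3.9694)

step 1: θ'=3.3444 (R=2.5000) → pose (-2.6686, 1.6988, 3.3444)
step 2: θ'=3.3444 (straight) → pose (-1.9340, 1.8498, 3.3444)
step 3: θ'=4.2194 (R=0.7143) → pose (-2.4193, 1.4882, 4.2194)
step 4: θ'=3.9694 (R=1.0000) → pose (-2.2749, 1.6915, 3.9694)
step 5: θ'=3.9694 (straight) → pose (-3.6279, 0.2186, 3.9694)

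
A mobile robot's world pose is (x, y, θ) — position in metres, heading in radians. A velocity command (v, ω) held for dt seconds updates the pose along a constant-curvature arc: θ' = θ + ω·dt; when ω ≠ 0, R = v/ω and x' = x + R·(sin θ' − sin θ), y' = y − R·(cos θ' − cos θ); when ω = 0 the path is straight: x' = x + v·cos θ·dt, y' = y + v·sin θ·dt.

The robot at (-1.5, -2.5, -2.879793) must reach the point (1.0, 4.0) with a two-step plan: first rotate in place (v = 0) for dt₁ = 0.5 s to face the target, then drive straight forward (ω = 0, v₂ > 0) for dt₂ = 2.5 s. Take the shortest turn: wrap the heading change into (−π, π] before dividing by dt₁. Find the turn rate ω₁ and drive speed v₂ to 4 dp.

ω₁ = -4.3995, v₂ = 2.7857

heading to target = atan2(4−-2.5, 1−-1.5) = 1.2036
Δθ = wrap(1.2036 − -2.8798) = -2.1998; ω₁ = Δθ/dt₁ = -4.3995
distance = √((1−-1.5)² + (4−-2.5)²) = 6.9642; v₂ = distance/dt₂ = 2.7857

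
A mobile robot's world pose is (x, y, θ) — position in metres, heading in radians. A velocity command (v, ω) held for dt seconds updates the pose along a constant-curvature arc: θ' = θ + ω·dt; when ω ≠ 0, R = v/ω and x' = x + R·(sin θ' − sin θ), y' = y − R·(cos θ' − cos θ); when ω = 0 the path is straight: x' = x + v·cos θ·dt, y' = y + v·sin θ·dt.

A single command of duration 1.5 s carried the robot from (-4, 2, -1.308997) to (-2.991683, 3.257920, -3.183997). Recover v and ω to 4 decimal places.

Δθ = -3.183997 − -1.308997 = -1.875000
ω = Δθ/dt = -1.875000/1.5 = -1.2500
R = −Δy/(cos θ' − cos θ) = 1.0000
v = R·ω = 1.0000·-1.2500 = -1.2500

v = -1.2500, ω = -1.2500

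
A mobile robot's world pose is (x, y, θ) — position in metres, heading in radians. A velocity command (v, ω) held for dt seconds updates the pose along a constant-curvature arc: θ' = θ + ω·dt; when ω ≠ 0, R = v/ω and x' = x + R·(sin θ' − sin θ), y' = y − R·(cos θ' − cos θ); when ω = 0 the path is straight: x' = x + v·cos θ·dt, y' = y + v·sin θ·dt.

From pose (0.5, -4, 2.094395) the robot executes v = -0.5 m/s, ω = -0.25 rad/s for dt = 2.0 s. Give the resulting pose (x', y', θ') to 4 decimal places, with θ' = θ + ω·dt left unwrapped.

θ' = 2.0944 + -0.25·2.0 = 1.5944
R = v/ω = -0.5/-0.25 = 2.0000
x' = 0.5 + 2.0000·(sin 1.5944 − sin 2.0944) = 0.7674
y' = -4 − 2.0000·(cos 1.5944 − cos 2.0944) = -4.9528

(0.7674, -4.9528, 1.5944)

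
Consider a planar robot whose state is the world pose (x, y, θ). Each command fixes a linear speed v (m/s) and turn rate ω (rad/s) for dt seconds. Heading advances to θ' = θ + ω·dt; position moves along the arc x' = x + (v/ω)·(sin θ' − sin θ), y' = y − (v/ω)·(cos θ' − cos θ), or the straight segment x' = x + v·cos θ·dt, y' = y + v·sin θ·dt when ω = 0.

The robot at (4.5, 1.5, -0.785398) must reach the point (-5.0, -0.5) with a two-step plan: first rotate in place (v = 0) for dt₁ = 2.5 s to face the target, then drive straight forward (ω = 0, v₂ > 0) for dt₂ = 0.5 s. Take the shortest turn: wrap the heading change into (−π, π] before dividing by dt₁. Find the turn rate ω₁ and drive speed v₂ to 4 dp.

ω₁ = -0.8595, v₂ = 19.4165

heading to target = atan2(-0.5−1.5, -5−4.5) = -2.9341
Δθ = wrap(-2.9341 − -0.7854) = -2.1487; ω₁ = Δθ/dt₁ = -0.8595
distance = √((-5−4.5)² + (-0.5−1.5)²) = 9.7082; v₂ = distance/dt₂ = 19.4165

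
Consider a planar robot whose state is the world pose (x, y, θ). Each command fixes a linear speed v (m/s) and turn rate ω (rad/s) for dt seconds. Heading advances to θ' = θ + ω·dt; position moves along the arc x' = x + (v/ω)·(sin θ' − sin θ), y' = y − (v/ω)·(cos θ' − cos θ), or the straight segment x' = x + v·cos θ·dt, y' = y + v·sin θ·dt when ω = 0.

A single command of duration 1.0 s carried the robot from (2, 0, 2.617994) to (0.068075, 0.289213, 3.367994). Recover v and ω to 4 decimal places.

v = 2.0000, ω = 0.7500

Δθ = 3.367994 − 2.617994 = 0.750000
ω = Δθ/dt = 0.750000/1.0 = 0.7500
R = Δx/(sin θ' − sin θ) = 2.6667
v = R·ω = 2.6667·0.7500 = 2.0000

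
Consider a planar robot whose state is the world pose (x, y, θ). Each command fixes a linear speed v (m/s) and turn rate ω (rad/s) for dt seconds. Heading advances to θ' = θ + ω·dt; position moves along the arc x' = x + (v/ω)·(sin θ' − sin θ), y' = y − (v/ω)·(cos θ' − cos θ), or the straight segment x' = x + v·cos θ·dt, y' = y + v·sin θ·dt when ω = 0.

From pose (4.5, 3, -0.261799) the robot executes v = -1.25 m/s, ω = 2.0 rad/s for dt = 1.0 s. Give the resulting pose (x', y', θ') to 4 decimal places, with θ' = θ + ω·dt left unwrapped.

(3.7220, 2.2922, 1.7382)

θ' = -0.2618 + 2.0·1.0 = 1.7382
R = v/ω = -1.25/2.0 = -0.6250
x' = 4.5 + -0.6250·(sin 1.7382 − sin -0.2618) = 3.7220
y' = 3 − -0.6250·(cos 1.7382 − cos -0.2618) = 2.2922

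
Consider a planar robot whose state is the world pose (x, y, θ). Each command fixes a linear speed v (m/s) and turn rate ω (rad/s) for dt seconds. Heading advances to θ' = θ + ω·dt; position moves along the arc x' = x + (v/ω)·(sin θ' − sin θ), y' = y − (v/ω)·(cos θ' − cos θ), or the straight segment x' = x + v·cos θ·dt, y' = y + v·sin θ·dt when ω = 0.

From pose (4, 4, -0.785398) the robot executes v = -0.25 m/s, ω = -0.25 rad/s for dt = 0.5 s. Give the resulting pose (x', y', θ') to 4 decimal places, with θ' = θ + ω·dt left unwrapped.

(3.9174, 4.0937, -0.9104)

θ' = -0.7854 + -0.25·0.5 = -0.9104
R = v/ω = -0.25/-0.25 = 1.0000
x' = 4 + 1.0000·(sin -0.9104 − sin -0.7854) = 3.9174
y' = 4 − 1.0000·(cos -0.9104 − cos -0.7854) = 4.0937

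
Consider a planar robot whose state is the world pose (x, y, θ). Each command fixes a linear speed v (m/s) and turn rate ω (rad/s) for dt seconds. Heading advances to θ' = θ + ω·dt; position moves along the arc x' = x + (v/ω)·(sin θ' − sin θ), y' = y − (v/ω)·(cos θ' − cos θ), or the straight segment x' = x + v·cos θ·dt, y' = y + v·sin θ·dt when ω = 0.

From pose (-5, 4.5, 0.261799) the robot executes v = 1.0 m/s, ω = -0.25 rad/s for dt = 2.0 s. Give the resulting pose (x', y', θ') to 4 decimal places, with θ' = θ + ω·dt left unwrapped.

θ' = 0.2618 + -0.25·2.0 = -0.2382
R = v/ω = 1.0/-0.25 = -4.0000
x' = -5 + -4.0000·(sin -0.2382 − sin 0.2618) = -3.0209
y' = 4.5 − -4.0000·(cos -0.2382 − cos 0.2618) = 4.5234

(-3.0209, 4.5234, -0.2382)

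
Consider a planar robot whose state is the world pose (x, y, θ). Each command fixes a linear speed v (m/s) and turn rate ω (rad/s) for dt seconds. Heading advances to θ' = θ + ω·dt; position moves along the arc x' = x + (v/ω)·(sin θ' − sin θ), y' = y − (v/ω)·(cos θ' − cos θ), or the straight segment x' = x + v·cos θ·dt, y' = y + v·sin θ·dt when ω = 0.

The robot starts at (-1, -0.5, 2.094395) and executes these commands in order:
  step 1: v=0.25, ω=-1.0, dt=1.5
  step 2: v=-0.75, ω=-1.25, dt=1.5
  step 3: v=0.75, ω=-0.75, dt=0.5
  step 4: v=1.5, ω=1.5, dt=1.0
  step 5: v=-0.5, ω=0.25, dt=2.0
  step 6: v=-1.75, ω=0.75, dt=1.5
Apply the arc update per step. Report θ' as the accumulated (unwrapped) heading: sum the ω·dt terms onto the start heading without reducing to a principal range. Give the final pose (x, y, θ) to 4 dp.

step 1: θ'=0.5944 (R=-0.2500) → pose (-0.9235, -0.1679, 0.5944)
step 2: θ'=-1.2806 (R=0.6000) → pose (-1.8344, 0.1575, -1.2806)
step 3: θ'=-1.6556 (R=-1.0000) → pose (-1.7962, -0.2133, -1.6556)
step 4: θ'=-0.1556 (R=1.0000) → pose (-0.9548, -1.2859, -0.1556)
step 5: θ'=0.3444 (R=-2.0000) → pose (-1.9400, -1.3792, 0.3444)
step 6: θ'=1.4694 (R=-2.3333) → pose (-3.4735, -3.3393, 1.4694)

(-3.4735, -3.3393, 1.4694)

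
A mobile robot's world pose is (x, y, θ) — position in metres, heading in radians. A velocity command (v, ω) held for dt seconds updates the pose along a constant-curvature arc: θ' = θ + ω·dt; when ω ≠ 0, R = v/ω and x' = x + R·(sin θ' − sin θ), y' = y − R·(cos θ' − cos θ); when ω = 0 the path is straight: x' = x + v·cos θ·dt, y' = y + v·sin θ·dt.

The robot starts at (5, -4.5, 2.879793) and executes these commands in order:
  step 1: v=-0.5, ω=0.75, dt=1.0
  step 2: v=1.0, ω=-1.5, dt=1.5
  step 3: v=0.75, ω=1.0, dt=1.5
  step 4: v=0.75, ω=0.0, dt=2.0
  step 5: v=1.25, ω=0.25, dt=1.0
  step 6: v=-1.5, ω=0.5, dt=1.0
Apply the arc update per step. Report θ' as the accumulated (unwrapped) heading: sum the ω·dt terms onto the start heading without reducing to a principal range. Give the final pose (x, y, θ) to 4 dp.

step 1: θ'=3.6298 (R=-0.6667) → pose (5.4852, -4.4448, 3.6298)
step 2: θ'=1.3798 (R=-0.6667) → pose (4.5180, -3.7295, 1.3798)
step 3: θ'=2.8798 (R=0.7500) → pose (3.9758, -2.8627, 2.8798)
step 4: θ'=2.8798 (straight) → pose (2.5269, -2.4744, 2.8798)
step 5: θ'=3.1298 (R=5.0000) → pose (1.2918, -2.3044, 3.1298)
step 6: θ'=3.6298 (R=-3.0000) → pose (2.7343, -1.9542, 3.6298)

(2.7343, -1.9542, 3.6298)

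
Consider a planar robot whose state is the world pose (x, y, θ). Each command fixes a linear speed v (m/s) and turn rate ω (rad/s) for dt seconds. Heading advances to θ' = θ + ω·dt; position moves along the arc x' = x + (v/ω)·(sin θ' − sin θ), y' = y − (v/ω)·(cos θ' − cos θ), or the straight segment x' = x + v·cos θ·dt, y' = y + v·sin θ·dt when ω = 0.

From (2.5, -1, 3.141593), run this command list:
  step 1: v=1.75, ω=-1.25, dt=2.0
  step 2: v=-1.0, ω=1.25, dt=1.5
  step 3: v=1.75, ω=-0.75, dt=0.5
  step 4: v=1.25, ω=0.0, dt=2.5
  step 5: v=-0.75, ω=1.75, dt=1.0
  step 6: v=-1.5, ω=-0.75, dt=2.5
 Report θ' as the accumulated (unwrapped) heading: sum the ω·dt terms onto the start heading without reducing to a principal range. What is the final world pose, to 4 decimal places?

step 1: θ'=0.6416 (R=-1.4000) → pose (1.6621, 1.5216, 0.6416)
step 2: θ'=2.5166 (R=-0.8000) → pose (1.6728, 0.2319, 2.5166)
step 3: θ'=2.1416 (R=-2.3333) → pose (1.0746, 0.8635, 2.1416)
step 4: θ'=2.1416 (straight) → pose (-0.6138, 3.4931, 2.1416)
step 5: θ'=3.8916 (R=-0.4286) → pose (0.0389, 3.4110, 3.8916)
step 6: θ'=2.0166 (R=2.0000) → pose (3.2068, 2.8100, 2.0166)

(3.2068, 2.8100, 2.0166)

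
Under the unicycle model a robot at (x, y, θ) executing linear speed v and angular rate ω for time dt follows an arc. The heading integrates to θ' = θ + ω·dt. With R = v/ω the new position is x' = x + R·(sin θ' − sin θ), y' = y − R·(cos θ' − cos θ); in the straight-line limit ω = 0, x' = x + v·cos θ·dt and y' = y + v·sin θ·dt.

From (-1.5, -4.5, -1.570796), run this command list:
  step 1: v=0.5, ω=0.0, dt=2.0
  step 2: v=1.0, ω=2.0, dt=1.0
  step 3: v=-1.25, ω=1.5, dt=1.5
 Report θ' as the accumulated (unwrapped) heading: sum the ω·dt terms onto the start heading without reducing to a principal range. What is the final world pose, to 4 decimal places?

step 1: θ'=-1.5708 (straight) → pose (-1.5000, -5.5000, -1.5708)
step 2: θ'=0.4292 (R=0.5000) → pose (-0.7919, -5.9546, 0.4292)
step 3: θ'=2.6792 (R=-0.8333) → pose (-0.8169, -7.4582, 2.6792)

(-0.8169, -7.4582, 2.6792)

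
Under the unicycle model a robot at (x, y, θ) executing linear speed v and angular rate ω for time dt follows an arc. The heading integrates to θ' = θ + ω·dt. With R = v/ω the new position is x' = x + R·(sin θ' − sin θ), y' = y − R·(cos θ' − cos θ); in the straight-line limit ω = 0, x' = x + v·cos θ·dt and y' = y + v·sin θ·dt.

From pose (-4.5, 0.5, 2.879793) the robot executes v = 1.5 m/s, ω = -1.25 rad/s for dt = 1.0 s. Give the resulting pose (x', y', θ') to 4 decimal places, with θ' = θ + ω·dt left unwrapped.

(-5.3873, 1.5884, 1.6298)

θ' = 2.8798 + -1.25·1.0 = 1.6298
R = v/ω = 1.5/-1.25 = -1.2000
x' = -4.5 + -1.2000·(sin 1.6298 − sin 2.8798) = -5.3873
y' = 0.5 − -1.2000·(cos 1.6298 − cos 2.8798) = 1.5884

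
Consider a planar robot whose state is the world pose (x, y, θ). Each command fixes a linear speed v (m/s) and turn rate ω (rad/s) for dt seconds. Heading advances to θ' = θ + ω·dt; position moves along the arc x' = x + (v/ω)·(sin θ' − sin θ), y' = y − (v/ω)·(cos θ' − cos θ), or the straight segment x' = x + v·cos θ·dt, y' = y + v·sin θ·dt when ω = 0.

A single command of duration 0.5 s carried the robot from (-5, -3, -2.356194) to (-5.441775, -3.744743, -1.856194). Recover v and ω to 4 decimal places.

v = 1.7500, ω = 1.0000

Δθ = -1.856194 − -2.356194 = 0.500000
ω = Δθ/dt = 0.500000/0.5 = 1.0000
R = −Δy/(cos θ' − cos θ) = 1.7500
v = R·ω = 1.7500·1.0000 = 1.7500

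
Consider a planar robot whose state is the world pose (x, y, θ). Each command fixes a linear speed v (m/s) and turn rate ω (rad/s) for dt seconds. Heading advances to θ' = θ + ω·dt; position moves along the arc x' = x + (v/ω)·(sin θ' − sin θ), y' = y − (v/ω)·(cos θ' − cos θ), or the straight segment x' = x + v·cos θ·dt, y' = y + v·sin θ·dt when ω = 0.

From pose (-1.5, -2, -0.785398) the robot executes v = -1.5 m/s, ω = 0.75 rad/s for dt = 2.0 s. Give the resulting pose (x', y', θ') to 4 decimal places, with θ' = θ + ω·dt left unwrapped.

(-4.2248, -1.9035, 0.7146)

θ' = -0.7854 + 0.75·2.0 = 0.7146
R = v/ω = -1.5/0.75 = -2.0000
x' = -1.5 + -2.0000·(sin 0.7146 − sin -0.7854) = -4.2248
y' = -2 − -2.0000·(cos 0.7146 − cos -0.7854) = -1.9035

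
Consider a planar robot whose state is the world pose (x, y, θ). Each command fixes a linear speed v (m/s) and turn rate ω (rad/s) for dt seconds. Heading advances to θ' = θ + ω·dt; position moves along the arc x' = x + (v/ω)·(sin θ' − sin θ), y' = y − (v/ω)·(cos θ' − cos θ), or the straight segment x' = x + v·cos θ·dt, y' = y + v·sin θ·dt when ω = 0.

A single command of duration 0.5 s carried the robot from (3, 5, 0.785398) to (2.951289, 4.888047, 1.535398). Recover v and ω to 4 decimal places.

Δθ = 1.535398 − 0.785398 = 0.750000
ω = Δθ/dt = 0.750000/0.5 = 1.5000
R = −Δy/(cos θ' − cos θ) = -0.1667
v = R·ω = -0.1667·1.5000 = -0.2500

v = -0.2500, ω = 1.5000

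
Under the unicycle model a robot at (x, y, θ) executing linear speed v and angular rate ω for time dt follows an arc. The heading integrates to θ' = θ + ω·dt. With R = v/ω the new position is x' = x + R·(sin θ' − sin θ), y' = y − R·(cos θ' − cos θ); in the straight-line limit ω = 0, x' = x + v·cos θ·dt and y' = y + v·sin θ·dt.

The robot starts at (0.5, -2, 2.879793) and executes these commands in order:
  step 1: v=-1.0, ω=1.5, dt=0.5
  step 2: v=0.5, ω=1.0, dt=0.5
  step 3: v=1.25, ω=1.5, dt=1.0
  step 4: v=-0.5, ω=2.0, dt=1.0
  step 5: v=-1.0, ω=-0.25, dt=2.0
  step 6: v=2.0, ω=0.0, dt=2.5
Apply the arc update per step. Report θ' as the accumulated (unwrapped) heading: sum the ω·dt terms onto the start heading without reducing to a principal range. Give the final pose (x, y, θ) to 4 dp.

(3.0047, -1.3901, 7.1298)

step 1: θ'=3.6298 (R=-0.6667) → pose (0.9852, -1.9448, 3.6298)
step 2: θ'=4.1298 (R=0.5000) → pose (0.8022, -2.1113, 4.1298)
step 3: θ'=5.6298 (R=0.8333) → pose (0.9915, -3.2315, 5.6298)
step 4: θ'=7.6298 (R=-0.2500) → pose (0.5958, -3.3744, 7.6298)
step 5: θ'=7.1298 (R=4.0000) → pose (-0.3079, -5.1353, 7.1298)
step 6: θ'=7.1298 (straight) → pose (3.0047, -1.3901, 7.1298)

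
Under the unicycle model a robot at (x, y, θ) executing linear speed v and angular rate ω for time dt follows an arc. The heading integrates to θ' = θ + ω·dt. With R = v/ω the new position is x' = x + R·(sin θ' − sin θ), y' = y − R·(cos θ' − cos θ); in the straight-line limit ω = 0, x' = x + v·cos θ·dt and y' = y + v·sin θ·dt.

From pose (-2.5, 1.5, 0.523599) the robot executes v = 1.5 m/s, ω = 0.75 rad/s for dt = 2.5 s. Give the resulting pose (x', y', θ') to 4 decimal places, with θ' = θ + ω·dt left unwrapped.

θ' = 0.5236 + 0.75·2.5 = 2.3986
R = v/ω = 1.5/0.75 = 2.0000
x' = -2.5 + 2.0000·(sin 2.3986 − sin 0.5236) = -2.1470
y' = 1.5 − 2.0000·(cos 2.3986 − cos 0.5236) = 4.7049

(-2.1470, 4.7049, 2.3986)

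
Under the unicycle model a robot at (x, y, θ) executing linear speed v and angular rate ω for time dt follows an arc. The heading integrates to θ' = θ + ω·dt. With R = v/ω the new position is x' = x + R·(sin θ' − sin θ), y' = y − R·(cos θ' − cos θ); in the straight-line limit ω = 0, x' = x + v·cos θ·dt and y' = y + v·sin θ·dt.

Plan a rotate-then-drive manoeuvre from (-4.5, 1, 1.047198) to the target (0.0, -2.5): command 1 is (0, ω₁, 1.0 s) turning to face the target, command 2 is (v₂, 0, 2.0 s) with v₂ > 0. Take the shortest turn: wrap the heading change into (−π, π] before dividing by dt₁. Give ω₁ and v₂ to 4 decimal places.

ω₁ = -1.7082, v₂ = 2.8504

heading to target = atan2(-2.5−1, 0−-4.5) = -0.6610
Δθ = wrap(-0.6610 − 1.0472) = -1.7082; ω₁ = Δθ/dt₁ = -1.7082
distance = √((0−-4.5)² + (-2.5−1)²) = 5.7009; v₂ = distance/dt₂ = 2.8504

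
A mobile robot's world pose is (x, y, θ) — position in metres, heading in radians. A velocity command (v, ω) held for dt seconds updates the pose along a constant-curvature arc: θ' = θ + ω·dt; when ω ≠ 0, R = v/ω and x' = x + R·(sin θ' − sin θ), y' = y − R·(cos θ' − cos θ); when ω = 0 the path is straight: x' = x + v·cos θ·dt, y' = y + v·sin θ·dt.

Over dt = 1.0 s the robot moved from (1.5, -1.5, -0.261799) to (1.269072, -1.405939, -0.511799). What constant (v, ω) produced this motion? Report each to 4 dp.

Δθ = -0.511799 − -0.261799 = -0.250000
ω = Δθ/dt = -0.250000/1.0 = -0.2500
R = Δx/(sin θ' − sin θ) = 1.0000
v = R·ω = 1.0000·-0.2500 = -0.2500

v = -0.2500, ω = -0.2500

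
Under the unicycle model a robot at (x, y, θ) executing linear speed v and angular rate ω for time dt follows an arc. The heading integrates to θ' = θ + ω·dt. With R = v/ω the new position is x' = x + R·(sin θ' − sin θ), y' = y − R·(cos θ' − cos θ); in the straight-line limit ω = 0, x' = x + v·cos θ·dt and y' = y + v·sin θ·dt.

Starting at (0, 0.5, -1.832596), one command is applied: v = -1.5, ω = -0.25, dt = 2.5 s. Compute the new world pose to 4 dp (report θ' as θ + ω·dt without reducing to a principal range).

(2.0042, 3.5974, -2.4576)

θ' = -1.8326 + -0.25·2.5 = -2.4576
R = v/ω = -1.5/-0.25 = 6.0000
x' = 0 + 6.0000·(sin -2.4576 − sin -1.8326) = 2.0042
y' = 0.5 − 6.0000·(cos -2.4576 − cos -1.8326) = 3.5974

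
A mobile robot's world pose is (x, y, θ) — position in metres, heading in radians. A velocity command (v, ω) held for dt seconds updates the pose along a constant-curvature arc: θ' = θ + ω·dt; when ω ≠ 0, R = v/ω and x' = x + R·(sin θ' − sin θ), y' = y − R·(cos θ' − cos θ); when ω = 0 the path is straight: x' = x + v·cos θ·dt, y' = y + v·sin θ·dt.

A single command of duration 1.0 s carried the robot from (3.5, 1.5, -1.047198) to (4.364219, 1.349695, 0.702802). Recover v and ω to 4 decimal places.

Δθ = 0.702802 − -1.047198 = 1.750000
ω = Δθ/dt = 1.750000/1.0 = 1.7500
R = Δx/(sin θ' − sin θ) = 0.5714
v = R·ω = 0.5714·1.7500 = 1.0000

v = 1.0000, ω = 1.7500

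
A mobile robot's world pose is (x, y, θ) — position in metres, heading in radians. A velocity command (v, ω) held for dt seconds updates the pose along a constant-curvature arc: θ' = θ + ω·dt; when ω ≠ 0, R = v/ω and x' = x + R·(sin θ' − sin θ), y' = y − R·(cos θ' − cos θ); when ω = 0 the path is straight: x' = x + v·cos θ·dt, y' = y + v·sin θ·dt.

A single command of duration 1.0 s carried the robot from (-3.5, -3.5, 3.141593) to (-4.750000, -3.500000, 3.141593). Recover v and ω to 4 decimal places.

v = 1.2500, ω = 0.0000

Δθ = 3.141593 − 3.141593 = 0.000000
ω = Δθ/dt = 0.000000/1.0 = 0.0000
ω = 0 → v = (Δx·cos θ + Δy·sin θ)/dt = 1.2500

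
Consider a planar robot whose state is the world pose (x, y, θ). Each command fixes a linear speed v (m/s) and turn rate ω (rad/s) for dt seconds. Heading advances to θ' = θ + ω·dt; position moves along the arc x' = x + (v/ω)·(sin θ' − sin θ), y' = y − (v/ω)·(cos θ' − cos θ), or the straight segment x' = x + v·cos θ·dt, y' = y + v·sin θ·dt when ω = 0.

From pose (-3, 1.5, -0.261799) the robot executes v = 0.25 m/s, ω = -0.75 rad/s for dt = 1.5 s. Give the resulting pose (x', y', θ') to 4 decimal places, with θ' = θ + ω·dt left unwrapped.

(-2.7586, 1.2390, -1.3868)

θ' = -0.2618 + -0.75·1.5 = -1.3868
R = v/ω = 0.25/-0.75 = -0.3333
x' = -3 + -0.3333·(sin -1.3868 − sin -0.2618) = -2.7586
y' = 1.5 − -0.3333·(cos -1.3868 − cos -0.2618) = 1.2390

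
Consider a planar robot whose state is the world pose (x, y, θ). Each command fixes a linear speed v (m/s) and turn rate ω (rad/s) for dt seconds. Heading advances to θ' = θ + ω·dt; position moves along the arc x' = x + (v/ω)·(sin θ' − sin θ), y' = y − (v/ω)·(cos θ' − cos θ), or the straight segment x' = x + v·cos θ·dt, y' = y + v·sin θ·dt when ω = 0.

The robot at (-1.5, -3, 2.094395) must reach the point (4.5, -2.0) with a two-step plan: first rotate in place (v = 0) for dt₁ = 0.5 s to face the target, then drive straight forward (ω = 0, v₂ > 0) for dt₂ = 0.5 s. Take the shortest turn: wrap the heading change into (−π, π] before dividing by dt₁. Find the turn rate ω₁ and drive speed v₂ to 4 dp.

heading to target = atan2(-2−-3, 4.5−-1.5) = 0.1651
Δθ = wrap(0.1651 − 2.0944) = -1.9292; ω₁ = Δθ/dt₁ = -3.8585
distance = √((4.5−-1.5)² + (-2−-3)²) = 6.0828; v₂ = distance/dt₂ = 12.1655

ω₁ = -3.8585, v₂ = 12.1655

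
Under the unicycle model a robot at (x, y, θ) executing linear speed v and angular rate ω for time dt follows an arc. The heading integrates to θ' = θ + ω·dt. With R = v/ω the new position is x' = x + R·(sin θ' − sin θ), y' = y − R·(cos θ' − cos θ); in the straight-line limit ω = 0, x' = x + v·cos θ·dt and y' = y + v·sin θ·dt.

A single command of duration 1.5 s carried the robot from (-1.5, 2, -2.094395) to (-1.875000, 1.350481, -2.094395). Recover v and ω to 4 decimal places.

Δθ = -2.094395 − -2.094395 = 0.000000
ω = Δθ/dt = 0.000000/1.5 = 0.0000
ω = 0 → v = (Δx·cos θ + Δy·sin θ)/dt = 0.5000

v = 0.5000, ω = 0.0000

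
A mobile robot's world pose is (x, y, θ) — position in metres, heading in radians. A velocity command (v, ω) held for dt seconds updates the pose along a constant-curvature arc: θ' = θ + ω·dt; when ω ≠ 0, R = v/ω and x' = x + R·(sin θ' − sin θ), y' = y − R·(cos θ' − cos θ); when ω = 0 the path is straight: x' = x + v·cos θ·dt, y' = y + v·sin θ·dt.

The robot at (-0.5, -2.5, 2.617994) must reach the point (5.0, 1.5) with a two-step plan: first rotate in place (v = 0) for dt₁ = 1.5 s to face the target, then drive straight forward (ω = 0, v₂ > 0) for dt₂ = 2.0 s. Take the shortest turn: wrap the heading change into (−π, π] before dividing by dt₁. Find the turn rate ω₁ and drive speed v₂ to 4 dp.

ω₁ = -1.3261, v₂ = 3.4004

heading to target = atan2(1.5−-2.5, 5−-0.5) = 0.6288
Δθ = wrap(0.6288 − 2.6180) = -1.9892; ω₁ = Δθ/dt₁ = -1.3261
distance = √((5−-0.5)² + (1.5−-2.5)²) = 6.8007; v₂ = distance/dt₂ = 3.4004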